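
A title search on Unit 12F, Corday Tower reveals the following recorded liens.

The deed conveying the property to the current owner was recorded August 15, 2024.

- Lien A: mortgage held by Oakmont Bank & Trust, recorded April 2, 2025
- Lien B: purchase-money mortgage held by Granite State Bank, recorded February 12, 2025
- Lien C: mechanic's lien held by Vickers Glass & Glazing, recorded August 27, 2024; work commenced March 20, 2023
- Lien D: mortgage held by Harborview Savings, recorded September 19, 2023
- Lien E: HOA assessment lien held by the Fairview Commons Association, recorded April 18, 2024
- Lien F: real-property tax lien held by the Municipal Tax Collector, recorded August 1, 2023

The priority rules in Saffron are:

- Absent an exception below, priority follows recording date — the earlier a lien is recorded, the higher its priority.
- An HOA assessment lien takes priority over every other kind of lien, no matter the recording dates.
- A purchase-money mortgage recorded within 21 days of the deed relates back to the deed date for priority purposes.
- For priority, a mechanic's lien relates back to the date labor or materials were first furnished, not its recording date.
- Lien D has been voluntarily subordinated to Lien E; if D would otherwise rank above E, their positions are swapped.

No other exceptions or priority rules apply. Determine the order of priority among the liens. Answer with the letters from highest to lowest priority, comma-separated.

First, effective dates: B missed the 21-day window (181 days after the deed), so its recording date stands; C relates back to March 20, 2023 (work commenced).
E is an HOA assessment lien, so it outranks all other liens regardless of date.
Remaining liens by effective date: C (March 20, 2023), F (August 1, 2023), D (September 19, 2023), B (February 12, 2025), A (April 2, 2025).
Since D is not senior to E, the subordination leaves the order unchanged.

E, C, F, D, B, A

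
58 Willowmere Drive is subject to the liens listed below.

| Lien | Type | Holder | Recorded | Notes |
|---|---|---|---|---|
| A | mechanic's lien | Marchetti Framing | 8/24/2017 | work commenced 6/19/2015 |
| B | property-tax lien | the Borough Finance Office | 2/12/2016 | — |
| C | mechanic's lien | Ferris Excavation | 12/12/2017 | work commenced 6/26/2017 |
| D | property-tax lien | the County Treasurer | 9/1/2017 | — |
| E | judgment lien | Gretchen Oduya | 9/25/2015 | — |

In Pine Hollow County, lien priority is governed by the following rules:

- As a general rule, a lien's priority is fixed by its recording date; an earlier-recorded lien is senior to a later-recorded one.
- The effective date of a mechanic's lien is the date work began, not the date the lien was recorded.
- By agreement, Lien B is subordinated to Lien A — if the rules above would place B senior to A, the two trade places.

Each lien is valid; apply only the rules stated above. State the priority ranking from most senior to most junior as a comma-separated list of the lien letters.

Effective dates: A relates back to 6/19/2015 (work commenced); C is treated as recorded 6/26/2017, the work-commencement date.
Ordering by effective date: A (6/19/2015), E (9/25/2015), B (2/12/2016), C (6/26/2017), D (9/1/2017).
Since B is not senior to A, the subordination leaves the order unchanged.

A, E, B, C, D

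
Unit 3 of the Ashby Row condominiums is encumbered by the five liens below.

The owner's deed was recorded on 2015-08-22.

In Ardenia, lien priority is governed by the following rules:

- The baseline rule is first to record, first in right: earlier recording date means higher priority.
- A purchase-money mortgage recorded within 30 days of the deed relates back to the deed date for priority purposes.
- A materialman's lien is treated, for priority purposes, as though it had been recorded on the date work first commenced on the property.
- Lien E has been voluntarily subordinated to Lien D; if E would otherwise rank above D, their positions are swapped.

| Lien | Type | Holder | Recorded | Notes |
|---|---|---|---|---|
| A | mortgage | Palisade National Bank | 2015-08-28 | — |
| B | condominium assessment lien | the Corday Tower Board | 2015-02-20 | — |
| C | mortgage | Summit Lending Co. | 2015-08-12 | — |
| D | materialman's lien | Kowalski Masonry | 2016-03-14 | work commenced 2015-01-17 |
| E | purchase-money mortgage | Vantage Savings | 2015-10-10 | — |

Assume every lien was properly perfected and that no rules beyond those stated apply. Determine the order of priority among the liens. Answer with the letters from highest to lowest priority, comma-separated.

First, effective dates: D relates back to 2015-01-17 (work commenced); E was recorded 49 days after the deed, outside the 30-day window, so it keeps its recording date.
Sorted by effective date: D (2015-01-17), B (2015-02-20), C (2015-08-12), A (2015-08-28), E (2015-10-10).
Since E is not senior to D, the subordination leaves the order unchanged.

D, B, C, A, E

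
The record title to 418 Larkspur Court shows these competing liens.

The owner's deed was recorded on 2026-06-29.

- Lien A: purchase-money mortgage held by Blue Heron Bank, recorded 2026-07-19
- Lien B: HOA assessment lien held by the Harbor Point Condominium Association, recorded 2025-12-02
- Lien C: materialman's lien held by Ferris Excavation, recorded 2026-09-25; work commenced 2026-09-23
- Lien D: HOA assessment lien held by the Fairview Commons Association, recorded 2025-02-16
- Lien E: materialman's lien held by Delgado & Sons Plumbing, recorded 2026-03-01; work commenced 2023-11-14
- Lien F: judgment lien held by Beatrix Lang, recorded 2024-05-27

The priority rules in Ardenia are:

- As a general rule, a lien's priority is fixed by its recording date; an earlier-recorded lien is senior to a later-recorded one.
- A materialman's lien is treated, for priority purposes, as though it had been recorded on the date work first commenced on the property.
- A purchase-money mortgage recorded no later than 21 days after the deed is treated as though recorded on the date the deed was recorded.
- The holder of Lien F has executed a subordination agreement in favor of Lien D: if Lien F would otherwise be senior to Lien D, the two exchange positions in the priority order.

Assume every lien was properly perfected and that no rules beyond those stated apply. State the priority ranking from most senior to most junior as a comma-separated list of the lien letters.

First, effective dates: A was recorded within the 21-day window, so its effective date is the deed date 2026-06-29; C relates back to 2026-09-23 (work commenced); E relates back to 2023-11-14 (work commenced).
By effective date, earliest first: E (2023-11-14), F (2024-05-27), D (2025-02-16), B (2025-12-02), A (2026-06-29), C (2026-09-23).
Because F would otherwise rank above D, the subordination swaps them.

E, D, F, B, A, C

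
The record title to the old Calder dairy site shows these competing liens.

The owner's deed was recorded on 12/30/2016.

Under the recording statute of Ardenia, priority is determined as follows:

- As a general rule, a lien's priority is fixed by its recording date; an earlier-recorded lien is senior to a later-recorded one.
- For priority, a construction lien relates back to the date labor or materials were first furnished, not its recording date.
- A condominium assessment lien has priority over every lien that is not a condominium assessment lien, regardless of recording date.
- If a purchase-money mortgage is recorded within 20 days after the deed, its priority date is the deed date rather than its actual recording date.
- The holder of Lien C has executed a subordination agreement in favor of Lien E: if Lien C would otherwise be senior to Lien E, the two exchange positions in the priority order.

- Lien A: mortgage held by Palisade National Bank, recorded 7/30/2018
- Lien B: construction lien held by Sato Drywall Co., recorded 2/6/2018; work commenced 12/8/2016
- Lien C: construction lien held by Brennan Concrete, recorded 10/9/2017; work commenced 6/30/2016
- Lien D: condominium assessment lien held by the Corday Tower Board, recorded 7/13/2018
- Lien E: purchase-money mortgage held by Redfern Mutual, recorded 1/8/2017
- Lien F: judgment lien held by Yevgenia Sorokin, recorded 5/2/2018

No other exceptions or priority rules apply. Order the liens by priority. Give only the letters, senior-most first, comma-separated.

Effective dates: B relates back to 12/8/2016 (work commenced); C is treated as recorded 6/30/2016, the work-commencement date; E's effective date is the deed date, 12/30/2016.
D is a condominium assessment lien and takes priority over every other lien.
The other liens, earliest effective date first: C (6/30/2016), B (12/8/2016), E (12/30/2016), F (5/2/2018), A (7/30/2018).
C is senior to E before the subordination, so the two trade places.

D, E, B, C, F, A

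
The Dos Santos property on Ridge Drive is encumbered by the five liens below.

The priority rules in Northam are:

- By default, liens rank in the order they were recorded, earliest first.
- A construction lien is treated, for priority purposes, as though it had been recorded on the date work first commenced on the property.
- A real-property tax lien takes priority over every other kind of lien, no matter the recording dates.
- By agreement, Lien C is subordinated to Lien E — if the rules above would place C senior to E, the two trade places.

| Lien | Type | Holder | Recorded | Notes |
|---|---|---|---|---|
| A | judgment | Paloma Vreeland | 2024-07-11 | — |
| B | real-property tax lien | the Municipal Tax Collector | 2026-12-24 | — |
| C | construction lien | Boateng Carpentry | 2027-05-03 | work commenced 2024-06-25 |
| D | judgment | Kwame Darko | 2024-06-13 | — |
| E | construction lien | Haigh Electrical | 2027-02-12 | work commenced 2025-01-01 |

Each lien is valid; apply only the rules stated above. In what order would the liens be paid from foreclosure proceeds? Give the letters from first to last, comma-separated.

B, D, E, A, C

Effective dates: C relates back to 2024-06-25 (work commenced); E relates back to 2025-01-01 (work commenced).
B is a real-property tax lien and takes priority over every other lien.
Ordering the rest by effective date: D (2024-06-13), C (2024-06-25), A (2024-07-11), E (2025-01-01).
C is senior to E before the subordination, so the two trade places.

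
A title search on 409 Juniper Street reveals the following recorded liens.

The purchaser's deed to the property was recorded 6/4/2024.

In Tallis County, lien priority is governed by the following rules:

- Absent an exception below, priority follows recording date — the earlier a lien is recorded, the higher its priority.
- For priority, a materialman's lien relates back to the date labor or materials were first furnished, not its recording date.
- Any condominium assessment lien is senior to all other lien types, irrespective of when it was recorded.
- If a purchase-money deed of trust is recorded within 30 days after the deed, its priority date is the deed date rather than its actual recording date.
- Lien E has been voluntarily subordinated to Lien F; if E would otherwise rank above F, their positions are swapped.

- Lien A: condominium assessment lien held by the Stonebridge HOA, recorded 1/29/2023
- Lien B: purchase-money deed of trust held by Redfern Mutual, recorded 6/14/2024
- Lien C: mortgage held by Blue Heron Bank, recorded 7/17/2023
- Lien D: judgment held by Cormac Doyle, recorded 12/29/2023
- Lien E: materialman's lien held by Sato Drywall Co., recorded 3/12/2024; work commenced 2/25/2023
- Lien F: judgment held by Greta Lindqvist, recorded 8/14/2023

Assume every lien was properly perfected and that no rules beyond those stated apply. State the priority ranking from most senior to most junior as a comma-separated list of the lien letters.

Effective dates after the stated exceptions: B relates back to the deed date 6/4/2024; E relates back to 2/25/2023 (work commenced).
As a condominium assessment lien, A is senior to every other lien.
Remaining liens by effective date: E (2/25/2023), C (7/17/2023), F (8/14/2023), D (12/29/2023), B (6/4/2024).
The subordination applies — E was senior to F — so E and F swap.

A, F, C, E, D, B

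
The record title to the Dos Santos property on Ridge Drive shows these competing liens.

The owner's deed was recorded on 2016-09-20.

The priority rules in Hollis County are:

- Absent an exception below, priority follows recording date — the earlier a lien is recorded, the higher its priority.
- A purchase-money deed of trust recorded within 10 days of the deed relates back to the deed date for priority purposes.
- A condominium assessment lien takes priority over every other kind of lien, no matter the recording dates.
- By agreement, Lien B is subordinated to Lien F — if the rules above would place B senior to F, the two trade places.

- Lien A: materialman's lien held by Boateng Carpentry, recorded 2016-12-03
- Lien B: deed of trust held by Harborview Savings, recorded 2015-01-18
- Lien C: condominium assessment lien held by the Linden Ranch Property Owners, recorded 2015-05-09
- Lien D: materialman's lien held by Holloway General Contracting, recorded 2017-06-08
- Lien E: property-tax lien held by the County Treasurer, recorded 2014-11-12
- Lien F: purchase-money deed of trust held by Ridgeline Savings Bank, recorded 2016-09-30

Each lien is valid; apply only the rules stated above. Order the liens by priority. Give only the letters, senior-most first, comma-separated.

C, E, F, B, A, D

Effective dates after the stated exceptions: F was recorded within the 10-day window, so its effective date is the deed date 2016-09-20.
C is a condominium assessment lien, so it outranks all other liens regardless of date.
Ordering the rest by effective date: E (2014-11-12), B (2015-01-18), F (2016-09-20), A (2016-12-03), D (2017-06-08).
Because B would otherwise rank above F, the subordination swaps them.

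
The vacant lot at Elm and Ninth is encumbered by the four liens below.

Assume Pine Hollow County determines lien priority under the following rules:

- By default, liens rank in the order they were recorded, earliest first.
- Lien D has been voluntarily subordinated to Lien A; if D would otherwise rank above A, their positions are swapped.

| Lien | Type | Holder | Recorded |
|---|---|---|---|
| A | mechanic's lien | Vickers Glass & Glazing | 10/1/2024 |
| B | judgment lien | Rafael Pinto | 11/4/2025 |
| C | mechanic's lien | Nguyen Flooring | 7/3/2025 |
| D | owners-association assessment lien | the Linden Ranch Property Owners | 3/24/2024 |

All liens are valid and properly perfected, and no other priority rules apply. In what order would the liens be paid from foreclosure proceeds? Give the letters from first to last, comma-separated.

By effective date, earliest first: D (3/24/2024), A (10/1/2024), C (7/3/2025), B (11/4/2025).
D would otherwise be senior to A, so under the subordination agreement D and A exchange positions.

A, D, C, B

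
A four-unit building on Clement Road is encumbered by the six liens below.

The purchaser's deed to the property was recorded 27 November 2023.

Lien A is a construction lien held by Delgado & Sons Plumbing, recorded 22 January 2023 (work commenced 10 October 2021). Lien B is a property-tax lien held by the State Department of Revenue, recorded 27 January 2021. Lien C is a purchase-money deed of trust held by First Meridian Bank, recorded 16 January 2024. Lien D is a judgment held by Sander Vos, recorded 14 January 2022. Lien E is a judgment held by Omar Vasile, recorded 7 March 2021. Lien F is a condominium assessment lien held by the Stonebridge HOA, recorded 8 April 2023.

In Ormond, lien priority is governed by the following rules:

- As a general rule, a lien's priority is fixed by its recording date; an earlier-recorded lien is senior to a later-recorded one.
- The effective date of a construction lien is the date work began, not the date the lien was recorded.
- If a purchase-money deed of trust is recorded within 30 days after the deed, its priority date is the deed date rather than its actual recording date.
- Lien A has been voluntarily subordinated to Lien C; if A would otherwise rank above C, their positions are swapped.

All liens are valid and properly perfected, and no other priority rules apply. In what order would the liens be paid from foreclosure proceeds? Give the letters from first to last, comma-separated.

Adjusting effective dates: A is treated as recorded 10 October 2021, the work-commencement date; C was recorded 50 days after the deed, outside the 30-day window, so it keeps its recording date.
Sorted by effective date: B (27 January 2021), E (7 March 2021), A (10 October 2021), D (14 January 2022), F (8 April 2023), C (16 January 2024).
A is senior to C before the subordination, so the two trade places.

B, E, C, D, F, A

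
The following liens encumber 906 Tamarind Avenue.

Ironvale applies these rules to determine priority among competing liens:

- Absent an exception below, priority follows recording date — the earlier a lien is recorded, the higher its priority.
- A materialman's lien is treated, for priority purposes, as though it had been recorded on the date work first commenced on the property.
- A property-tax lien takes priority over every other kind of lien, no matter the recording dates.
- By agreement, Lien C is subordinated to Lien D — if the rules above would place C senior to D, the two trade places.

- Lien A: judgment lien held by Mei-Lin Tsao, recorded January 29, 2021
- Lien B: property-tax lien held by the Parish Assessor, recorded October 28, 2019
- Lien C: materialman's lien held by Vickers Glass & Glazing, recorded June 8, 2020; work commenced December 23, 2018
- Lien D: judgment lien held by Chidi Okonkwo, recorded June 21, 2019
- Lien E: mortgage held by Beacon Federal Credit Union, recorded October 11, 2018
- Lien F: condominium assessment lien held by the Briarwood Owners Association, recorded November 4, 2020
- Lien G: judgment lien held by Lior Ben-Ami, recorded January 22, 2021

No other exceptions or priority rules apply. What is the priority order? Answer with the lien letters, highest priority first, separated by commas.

Effective dates after the stated exceptions: C's effective date is December 23, 2018, when work began.
B, as a property-tax lien, has superpriority and ranks first.
The other liens, earliest effective date first: E (October 11, 2018), C (December 23, 2018), D (June 21, 2019), F (November 4, 2020), G (January 22, 2021), A (January 29, 2021).
The subordination applies — C was senior to D — so C and D swap.

B, E, D, C, F, G, A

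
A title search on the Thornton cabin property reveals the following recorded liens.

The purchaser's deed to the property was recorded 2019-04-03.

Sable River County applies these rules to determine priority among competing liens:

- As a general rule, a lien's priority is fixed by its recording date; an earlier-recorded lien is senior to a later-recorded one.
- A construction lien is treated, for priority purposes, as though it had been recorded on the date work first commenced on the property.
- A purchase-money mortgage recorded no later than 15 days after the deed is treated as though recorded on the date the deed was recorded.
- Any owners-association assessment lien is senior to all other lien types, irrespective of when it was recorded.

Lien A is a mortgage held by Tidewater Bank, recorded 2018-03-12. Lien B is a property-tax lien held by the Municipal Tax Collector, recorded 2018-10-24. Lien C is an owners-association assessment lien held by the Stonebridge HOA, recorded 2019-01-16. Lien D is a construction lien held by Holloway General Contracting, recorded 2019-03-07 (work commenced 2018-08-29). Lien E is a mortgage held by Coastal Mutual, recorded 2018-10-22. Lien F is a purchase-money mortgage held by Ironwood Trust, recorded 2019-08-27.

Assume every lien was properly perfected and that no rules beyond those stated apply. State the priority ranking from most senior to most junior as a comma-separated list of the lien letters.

C, A, D, E, B, F

Effective dates after the stated exceptions: D's effective date is 2018-08-29, when work began; F was recorded 146 days after the deed — beyond 15 days — so no relation-back applies.
C is an owners-association assessment lien and takes priority over every other lien.
Among the remaining liens, by effective date: A (2018-03-12), D (2018-08-29), E (2018-10-22), B (2018-10-24), F (2019-08-27).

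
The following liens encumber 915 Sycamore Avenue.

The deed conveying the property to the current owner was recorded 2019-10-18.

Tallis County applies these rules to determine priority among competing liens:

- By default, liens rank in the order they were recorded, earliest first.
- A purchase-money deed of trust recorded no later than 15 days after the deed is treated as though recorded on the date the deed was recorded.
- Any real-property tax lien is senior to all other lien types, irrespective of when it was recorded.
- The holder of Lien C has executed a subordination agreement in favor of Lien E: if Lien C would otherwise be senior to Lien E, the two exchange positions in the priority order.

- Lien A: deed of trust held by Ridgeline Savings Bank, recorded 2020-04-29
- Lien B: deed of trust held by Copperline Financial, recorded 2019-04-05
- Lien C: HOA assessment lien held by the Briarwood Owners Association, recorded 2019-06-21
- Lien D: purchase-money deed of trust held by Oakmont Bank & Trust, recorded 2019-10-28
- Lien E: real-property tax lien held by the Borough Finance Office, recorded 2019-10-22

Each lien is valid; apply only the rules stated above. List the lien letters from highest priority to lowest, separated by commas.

Effective dates after the stated exceptions: D relates back to the deed date 2019-10-18.
As a real-property tax lien, E is senior to every other lien.
Remaining liens by effective date: B (2019-04-05), C (2019-06-21), D (2019-10-18), A (2020-04-29).
C is already junior to E, so the subordination agreement changes nothing.

E, B, C, D, A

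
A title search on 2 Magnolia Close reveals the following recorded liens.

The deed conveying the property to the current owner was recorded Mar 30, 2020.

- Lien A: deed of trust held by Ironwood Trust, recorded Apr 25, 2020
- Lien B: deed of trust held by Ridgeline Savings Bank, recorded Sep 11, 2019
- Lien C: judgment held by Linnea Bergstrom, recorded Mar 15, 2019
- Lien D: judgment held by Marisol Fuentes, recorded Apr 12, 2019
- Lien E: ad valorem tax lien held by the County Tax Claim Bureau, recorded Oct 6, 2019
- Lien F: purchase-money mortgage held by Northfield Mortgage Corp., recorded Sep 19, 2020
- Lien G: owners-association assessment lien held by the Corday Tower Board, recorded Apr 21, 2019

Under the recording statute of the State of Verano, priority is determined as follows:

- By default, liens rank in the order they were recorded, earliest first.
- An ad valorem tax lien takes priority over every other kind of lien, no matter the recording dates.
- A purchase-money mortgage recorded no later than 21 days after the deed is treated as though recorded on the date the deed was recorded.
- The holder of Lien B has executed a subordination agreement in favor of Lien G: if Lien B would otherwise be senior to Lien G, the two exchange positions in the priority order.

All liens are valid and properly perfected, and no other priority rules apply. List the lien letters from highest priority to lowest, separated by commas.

Effective dates after the stated exceptions: F was recorded 173 days after the deed, outside the 21-day window, so it keeps its recording date.
E is an ad valorem tax lien and takes priority over every other lien.
Among the remaining liens, by effective date: C (Mar 15, 2019), D (Apr 12, 2019), G (Apr 21, 2019), B (Sep 11, 2019), A (Apr 25, 2020), F (Sep 19, 2020).
Since B is not senior to G, the subordination leaves the order unchanged.

E, C, D, G, B, A, F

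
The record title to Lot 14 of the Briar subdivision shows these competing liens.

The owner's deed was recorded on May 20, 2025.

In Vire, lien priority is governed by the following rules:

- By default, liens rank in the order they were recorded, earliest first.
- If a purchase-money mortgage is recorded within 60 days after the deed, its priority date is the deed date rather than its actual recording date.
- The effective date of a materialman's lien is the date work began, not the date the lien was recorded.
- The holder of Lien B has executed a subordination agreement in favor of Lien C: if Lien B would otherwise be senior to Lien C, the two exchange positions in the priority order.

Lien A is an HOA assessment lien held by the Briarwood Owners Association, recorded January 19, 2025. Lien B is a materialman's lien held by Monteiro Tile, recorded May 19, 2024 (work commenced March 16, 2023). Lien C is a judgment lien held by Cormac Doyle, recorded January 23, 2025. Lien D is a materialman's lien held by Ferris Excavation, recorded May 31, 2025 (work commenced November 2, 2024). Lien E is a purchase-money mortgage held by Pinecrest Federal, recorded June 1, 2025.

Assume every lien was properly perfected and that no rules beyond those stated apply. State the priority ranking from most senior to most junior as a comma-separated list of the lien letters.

C, D, A, B, E

Adjusting effective dates: B is treated as recorded March 16, 2023, the work-commencement date; D is treated as recorded November 2, 2024, the work-commencement date; E relates back to the deed date May 20, 2025.
Sorted by effective date: B (March 16, 2023), D (November 2, 2024), A (January 19, 2025), C (January 23, 2025), E (May 20, 2025).
B would otherwise be senior to C, so under the subordination agreement B and C exchange positions.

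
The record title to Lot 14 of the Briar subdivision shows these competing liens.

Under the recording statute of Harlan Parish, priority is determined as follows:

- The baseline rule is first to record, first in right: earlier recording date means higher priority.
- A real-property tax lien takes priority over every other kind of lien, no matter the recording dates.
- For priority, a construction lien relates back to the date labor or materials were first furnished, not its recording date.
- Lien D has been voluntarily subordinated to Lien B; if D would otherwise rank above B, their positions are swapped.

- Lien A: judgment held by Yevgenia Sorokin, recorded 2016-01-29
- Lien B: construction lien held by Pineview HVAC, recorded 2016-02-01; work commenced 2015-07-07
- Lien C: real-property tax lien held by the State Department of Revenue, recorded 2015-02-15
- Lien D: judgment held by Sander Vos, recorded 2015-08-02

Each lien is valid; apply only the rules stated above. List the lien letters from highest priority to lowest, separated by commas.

Effective dates after the stated exceptions: B is treated as recorded 2015-07-07, the work-commencement date.
C is a real-property tax lien, so it outranks all other liens regardless of date.
The other liens, earliest effective date first: B (2015-07-07), D (2015-08-02), A (2016-01-29).
D already ranks below B; the subordination has no effect.

C, B, D, A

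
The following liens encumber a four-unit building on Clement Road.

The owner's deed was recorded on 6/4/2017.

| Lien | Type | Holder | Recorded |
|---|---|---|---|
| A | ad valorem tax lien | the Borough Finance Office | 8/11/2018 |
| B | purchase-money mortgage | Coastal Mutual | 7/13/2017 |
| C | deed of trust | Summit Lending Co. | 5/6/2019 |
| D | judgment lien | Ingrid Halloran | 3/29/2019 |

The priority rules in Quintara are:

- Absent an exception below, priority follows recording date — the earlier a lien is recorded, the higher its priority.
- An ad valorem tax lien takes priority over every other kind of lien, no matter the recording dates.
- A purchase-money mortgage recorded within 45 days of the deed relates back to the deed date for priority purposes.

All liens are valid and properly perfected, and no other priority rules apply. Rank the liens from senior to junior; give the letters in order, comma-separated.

A, B, D, C

First, effective dates: B was recorded within the 45-day window, so its effective date is the deed date 6/4/2017.
As an ad valorem tax lien, A is senior to every other lien.
Ordering the rest by effective date: B (6/4/2017), D (3/29/2019), C (5/6/2019).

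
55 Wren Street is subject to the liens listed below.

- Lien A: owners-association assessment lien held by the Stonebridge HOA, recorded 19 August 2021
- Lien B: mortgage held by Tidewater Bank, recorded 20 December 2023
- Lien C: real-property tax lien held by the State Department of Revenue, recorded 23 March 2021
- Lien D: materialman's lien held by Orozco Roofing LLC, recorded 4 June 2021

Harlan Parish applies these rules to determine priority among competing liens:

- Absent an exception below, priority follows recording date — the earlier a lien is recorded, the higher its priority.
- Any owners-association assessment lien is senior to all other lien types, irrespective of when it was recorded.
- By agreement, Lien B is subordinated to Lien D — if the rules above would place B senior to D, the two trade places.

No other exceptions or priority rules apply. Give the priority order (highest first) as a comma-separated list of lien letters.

A, C, D, B

As an owners-association assessment lien, A is senior to every other lien.
Remaining liens by effective date: C (23 March 2021), D (4 June 2021), B (20 December 2023).
B is already junior to D, so the subordination agreement changes nothing.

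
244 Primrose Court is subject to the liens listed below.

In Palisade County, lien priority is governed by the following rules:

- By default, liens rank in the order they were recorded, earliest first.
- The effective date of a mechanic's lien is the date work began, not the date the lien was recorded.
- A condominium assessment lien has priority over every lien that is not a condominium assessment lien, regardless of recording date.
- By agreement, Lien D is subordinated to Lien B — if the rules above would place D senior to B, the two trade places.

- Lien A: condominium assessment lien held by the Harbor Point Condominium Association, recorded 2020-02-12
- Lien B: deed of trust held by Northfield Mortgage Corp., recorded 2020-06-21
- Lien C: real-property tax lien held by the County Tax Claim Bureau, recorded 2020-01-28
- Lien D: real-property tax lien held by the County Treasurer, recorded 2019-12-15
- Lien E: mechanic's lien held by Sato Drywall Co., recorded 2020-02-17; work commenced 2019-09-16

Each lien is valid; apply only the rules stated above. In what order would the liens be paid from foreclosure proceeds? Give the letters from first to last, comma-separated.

Effective dates: E's effective date is 2019-09-16, when work began.
A is a condominium assessment lien, so it outranks all other liens regardless of date.
The other liens, earliest effective date first: E (2019-09-16), D (2019-12-15), C (2020-01-28), B (2020-06-21).
D is senior to B before the subordination, so the two trade places.

A, E, B, C, D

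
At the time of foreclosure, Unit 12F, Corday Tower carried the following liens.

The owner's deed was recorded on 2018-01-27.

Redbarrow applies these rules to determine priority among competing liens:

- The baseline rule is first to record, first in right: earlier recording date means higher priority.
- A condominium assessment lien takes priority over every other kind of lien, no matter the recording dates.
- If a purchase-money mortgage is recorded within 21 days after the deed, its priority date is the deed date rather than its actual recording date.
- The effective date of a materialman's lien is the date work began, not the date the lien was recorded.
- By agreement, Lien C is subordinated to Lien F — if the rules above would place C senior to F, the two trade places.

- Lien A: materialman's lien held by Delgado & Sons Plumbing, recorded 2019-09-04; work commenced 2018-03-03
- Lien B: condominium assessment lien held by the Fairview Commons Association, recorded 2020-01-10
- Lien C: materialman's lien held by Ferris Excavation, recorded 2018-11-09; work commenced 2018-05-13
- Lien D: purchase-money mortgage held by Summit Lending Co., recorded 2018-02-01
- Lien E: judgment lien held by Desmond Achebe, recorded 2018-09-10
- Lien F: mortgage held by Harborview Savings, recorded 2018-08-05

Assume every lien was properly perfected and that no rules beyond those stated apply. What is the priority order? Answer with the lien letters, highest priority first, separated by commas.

B, D, A, F, C, E

Effective dates after the stated exceptions: A is treated as recorded 2018-03-03, the work-commencement date; C relates back to 2018-05-13 (work commenced); D relates back to the deed date 2018-01-27.
B, as a condominium assessment lien, has superpriority and ranks first.
Remaining liens by effective date: D (2018-01-27), A (2018-03-03), C (2018-05-13), F (2018-08-05), E (2018-09-10).
C is senior to F before the subordination, so the two trade places.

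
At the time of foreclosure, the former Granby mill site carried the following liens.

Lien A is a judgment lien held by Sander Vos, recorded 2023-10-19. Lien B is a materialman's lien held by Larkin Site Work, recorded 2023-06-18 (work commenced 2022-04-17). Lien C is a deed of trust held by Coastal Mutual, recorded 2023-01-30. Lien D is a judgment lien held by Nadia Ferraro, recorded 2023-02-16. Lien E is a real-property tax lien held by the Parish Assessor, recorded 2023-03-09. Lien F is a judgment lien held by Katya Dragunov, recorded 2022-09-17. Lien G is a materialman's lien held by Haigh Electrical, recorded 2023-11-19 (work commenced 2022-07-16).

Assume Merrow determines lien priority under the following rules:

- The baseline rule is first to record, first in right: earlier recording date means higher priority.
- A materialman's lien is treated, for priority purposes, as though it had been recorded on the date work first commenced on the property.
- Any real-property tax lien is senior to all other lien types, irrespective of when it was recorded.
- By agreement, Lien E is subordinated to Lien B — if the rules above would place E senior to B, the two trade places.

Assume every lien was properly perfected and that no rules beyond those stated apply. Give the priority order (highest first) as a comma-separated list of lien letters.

First, effective dates: B is treated as recorded 2022-04-17, the work-commencement date; G is treated as recorded 2022-07-16, the work-commencement date.
E, as a real-property tax lien, has superpriority and ranks first.
Among the remaining liens, by effective date: B (2022-04-17), G (2022-07-16), F (2022-09-17), C (2023-01-30), D (2023-02-16), A (2023-10-19).
The subordination applies — E was senior to B — so E and B swap.

B, E, G, F, C, D, A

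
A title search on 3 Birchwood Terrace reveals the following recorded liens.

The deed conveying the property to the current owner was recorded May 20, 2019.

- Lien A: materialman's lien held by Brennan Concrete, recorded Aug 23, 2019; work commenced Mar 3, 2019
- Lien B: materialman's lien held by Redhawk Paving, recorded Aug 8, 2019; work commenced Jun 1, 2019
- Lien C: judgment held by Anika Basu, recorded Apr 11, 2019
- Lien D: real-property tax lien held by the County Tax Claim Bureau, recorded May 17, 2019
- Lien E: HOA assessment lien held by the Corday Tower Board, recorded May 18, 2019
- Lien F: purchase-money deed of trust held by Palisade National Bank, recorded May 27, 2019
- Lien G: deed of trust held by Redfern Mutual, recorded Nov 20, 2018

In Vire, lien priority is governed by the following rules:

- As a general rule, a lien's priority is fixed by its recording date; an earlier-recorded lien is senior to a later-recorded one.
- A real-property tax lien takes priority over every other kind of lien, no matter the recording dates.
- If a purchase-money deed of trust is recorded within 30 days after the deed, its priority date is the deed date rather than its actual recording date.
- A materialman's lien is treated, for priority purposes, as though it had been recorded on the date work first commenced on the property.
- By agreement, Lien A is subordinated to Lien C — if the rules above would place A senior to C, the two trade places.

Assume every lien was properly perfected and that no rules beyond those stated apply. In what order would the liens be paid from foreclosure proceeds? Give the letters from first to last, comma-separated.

First, effective dates: A relates back to Mar 3, 2019 (work commenced); B relates back to Jun 1, 2019 (work commenced); F's effective date is the deed date, May 20, 2019.
D, as a real-property tax lien, has superpriority and ranks first.
Remaining liens by effective date: G (Nov 20, 2018), A (Mar 3, 2019), C (Apr 11, 2019), E (May 18, 2019), F (May 20, 2019), B (Jun 1, 2019).
A is senior to C before the subordination, so the two trade places.

D, G, C, A, E, F, B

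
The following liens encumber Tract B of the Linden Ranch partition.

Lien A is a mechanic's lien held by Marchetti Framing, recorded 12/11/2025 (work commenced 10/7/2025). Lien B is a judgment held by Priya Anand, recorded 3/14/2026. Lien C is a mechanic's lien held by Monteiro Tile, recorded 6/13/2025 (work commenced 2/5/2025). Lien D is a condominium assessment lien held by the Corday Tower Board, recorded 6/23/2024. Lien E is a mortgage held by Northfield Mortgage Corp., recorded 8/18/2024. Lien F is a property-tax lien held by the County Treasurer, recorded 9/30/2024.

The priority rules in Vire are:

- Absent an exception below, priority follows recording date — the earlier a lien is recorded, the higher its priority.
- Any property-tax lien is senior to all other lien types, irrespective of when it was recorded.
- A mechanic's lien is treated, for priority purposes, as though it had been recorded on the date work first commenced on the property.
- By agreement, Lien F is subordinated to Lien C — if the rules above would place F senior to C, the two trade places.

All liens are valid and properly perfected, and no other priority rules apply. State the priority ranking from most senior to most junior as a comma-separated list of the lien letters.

C, D, E, F, A, B

Effective dates: A's effective date is 10/7/2025, when work began; C is treated as recorded 2/5/2025, the work-commencement date.
As a property-tax lien, F is senior to every other lien.
Among the remaining liens, by effective date: D (6/23/2024), E (8/18/2024), C (2/5/2025), A (10/7/2025), B (3/14/2026).
F would otherwise be senior to C, so under the subordination agreement F and C exchange positions.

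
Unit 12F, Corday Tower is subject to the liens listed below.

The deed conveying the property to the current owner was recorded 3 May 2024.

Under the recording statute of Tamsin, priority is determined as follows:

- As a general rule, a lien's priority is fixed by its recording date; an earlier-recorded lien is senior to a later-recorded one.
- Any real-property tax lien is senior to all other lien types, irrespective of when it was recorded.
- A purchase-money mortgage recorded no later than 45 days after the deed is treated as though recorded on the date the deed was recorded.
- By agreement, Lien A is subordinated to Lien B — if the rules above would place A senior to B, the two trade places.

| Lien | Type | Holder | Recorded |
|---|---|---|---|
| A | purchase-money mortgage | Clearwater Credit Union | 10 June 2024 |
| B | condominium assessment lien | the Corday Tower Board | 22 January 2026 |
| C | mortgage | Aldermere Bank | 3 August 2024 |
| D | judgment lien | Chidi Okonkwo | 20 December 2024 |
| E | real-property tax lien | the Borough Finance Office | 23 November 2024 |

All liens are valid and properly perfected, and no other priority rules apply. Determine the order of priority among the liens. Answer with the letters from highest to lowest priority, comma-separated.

Adjusting effective dates: A's effective date is the deed date, 3 May 2024.
E is a real-property tax lien, so it outranks all other liens regardless of date.
Among the remaining liens, by effective date: A (3 May 2024), C (3 August 2024), D (20 December 2024), B (22 January 2026).
A would otherwise be senior to B, so under the subordination agreement A and B exchange positions.

E, B, C, D, A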